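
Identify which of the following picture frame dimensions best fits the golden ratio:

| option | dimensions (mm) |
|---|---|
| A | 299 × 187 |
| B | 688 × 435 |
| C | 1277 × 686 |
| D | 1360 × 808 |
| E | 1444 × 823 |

Target golden ratio ≈ 1.618.
A: 1.599 (Δ0.019)  B: 1.582 (Δ0.036)  C: 1.862 (Δ0.244)  D: 1.683 (Δ0.065)  E: 1.755 (Δ0.137)

A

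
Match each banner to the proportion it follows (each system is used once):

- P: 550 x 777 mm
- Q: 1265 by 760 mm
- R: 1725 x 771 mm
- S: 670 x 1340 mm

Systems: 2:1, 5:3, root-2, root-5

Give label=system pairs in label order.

P=root-2, Q=5:3, R=root-5, S=2:1

Ratios: P ≈ 1.413; Q ≈ 1.664; R ≈ 2.237; S ≈ 2.000.
Targets: 2:1 ≈ 2.000; 5:3 ≈ 1.667; root-2 ≈ 1.414; root-5 ≈ 2.236.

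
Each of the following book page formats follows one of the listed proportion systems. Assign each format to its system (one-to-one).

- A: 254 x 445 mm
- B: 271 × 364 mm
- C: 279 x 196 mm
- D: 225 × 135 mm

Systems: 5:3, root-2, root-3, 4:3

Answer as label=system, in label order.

A = 445/254 ≈ 1.752 → root-3 (1.732)
B = 364/271 ≈ 1.343 → 4:3 (1.333)
C = 279/196 ≈ 1.423 → root-2 (1.414)
D = 225/135 ≈ 1.667 → 5:3 (1.667)

A=root-3, B=4:3, C=root-2, D=5:3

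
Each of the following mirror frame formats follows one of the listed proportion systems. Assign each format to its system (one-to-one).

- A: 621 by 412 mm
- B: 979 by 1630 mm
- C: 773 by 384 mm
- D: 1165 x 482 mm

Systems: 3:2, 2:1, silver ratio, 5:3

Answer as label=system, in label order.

A=3:2, B=5:3, C=2:1, D=silver ratio

A = 621/412 ≈ 1.507 → 3:2 (1.500)
B = 1630/979 ≈ 1.665 → 5:3 (1.667)
C = 773/384 ≈ 2.013 → 2:1 (2.000)
D = 1165/482 ≈ 2.417 → silver ratio (2.414)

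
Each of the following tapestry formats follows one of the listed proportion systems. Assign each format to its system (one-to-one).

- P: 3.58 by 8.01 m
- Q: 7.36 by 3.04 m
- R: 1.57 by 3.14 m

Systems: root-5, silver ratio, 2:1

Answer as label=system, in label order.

P=root-5, Q=silver ratio, R=2:1

P = 8.01/3.58 ≈ 2.237 → root-5 (2.236)
Q = 7.36/3.04 ≈ 2.421 → silver ratio (2.414)
R = 3.14/1.57 ≈ 2.000 → 2:1 (2.000)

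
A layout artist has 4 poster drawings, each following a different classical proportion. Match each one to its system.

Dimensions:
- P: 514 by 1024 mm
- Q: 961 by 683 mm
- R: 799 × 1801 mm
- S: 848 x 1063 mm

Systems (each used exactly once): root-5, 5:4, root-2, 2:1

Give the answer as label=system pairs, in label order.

P = 1024/514 ≈ 1.992 → 2:1 (2.000)
Q = 961/683 ≈ 1.407 → root-2 (1.414)
R = 1801/799 ≈ 2.254 → root-5 (2.236)
S = 1063/848 ≈ 1.254 → 5:4 (1.250)

P=2:1, Q=root-2, R=root-5, S=5:4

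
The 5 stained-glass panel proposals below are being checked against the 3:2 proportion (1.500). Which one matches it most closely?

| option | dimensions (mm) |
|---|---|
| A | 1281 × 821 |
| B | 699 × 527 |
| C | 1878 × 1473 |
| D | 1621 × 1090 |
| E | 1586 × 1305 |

Target 3:2 ≈ 1.500.
A: 1.560 (Δ0.060)  B: 1.326 (Δ0.174)  C: 1.275 (Δ0.225)  D: 1.487 (Δ0.013)  E: 1.215 (Δ0.285)

D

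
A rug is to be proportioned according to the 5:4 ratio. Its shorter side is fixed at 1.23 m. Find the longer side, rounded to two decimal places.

1.54 m

5:4 = 1.25000.
Longer side = 1.23 × 1.25000 ≈ 1.5375 → 1.54 m.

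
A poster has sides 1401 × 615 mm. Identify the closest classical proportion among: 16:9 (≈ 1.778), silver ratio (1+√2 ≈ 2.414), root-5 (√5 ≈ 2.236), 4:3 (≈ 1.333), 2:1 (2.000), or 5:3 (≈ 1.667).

Ratio = 1401 / 615 ≈ 2.278.
Distances: 16:9 1.778 (Δ 0.500); silver ratio 2.414 (Δ 0.136); root-5 2.236 (Δ 0.042); 4:3 1.333 (Δ 0.945); 2:1 2.000 (Δ 0.278); 5:3 1.667 (Δ 0.611).

root-5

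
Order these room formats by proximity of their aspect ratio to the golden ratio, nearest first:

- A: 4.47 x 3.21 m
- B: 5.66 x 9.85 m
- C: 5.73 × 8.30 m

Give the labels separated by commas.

B, C, A

A: 4.47/3.21 ≈ 1.393 → |1.393 − 1.618| = 0.225
B: 9.85/5.66 ≈ 1.740 → |1.740 − 1.618| = 0.122
C: 8.30/5.73 ≈ 1.449 → |1.449 − 1.618| = 0.169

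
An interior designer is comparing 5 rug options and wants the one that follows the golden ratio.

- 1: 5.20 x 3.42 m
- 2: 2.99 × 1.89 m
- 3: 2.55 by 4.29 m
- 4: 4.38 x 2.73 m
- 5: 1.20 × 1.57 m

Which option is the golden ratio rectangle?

4

Ratios (long/short): 1 ≈ 1.520; 2 ≈ 1.582; 3 ≈ 1.682; 4 ≈ 1.604; 5 ≈ 1.308.
golden ratio ≈ 1.618; option 4 is nearest (Δ 0.014).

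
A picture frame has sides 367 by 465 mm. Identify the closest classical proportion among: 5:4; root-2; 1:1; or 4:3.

5:4

Ratio = 465 / 367 ≈ 1.267.
Distances: 5:4 1.250 (Δ 0.017); root-2 1.414 (Δ 0.147); 1:1 1.000 (Δ 0.267); 4:3 1.333 (Δ 0.066).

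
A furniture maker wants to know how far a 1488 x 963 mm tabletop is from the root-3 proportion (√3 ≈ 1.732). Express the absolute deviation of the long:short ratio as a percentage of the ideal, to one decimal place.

Ratio = 1488 / 963 ≈ 1.5452.
Ideal root-3 ≈ 1.7321. |1.5452 − 1.7321| / 1.7321 ≈ 10.79% → 10.8%.

10.8%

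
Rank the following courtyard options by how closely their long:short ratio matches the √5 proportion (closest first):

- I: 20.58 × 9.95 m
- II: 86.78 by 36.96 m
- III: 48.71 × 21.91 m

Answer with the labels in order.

III, II, I

I: 20.58/9.95 ≈ 2.068 → |2.068 − 2.236| = 0.168
II: 86.78/36.96 ≈ 2.348 → |2.348 − 2.236| = 0.112
III: 48.71/21.91 ≈ 2.223 → |2.223 − 2.236| = 0.013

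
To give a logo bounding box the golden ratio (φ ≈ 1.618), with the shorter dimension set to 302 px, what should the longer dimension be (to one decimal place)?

golden ratio ≈ 1.61803.
Longer side = 302 × 1.61803 ≈ 488.645 → 488.6 px.

488.6 px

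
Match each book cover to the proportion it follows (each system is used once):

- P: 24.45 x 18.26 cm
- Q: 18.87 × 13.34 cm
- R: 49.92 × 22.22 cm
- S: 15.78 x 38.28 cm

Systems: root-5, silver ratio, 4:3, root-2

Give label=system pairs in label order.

P=4:3, Q=root-2, R=root-5, S=silver ratio

Ratios: P ≈ 1.339; Q ≈ 1.415; R ≈ 2.247; S ≈ 2.426.
Targets: root-5 ≈ 2.236; silver ratio ≈ 2.414; 4:3 ≈ 1.333; root-2 ≈ 1.414.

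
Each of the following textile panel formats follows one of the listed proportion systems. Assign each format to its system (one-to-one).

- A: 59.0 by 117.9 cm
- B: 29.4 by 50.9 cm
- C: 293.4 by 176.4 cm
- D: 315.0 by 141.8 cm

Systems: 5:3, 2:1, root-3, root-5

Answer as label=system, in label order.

A=2:1, B=root-3, C=5:3, D=root-5

Ratios: A ≈ 1.998; B ≈ 1.731; C ≈ 1.663; D ≈ 2.221.
Targets: 5:3 ≈ 1.667; 2:1 ≈ 2.000; root-3 ≈ 1.732; root-5 ≈ 2.236.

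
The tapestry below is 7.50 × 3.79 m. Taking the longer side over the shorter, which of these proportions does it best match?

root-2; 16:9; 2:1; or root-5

2:1

7.50/3.79 ≈ 1.979. Nearest candidates are 2:1 (2.000, off by 0.021) and 16:9 (1.778, off by 0.201).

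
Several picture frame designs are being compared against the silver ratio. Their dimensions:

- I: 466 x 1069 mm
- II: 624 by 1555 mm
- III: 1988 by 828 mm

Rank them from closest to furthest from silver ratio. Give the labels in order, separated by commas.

I: 1069/466 ≈ 2.294 → |2.294 − 2.414| = 0.120
II: 1555/624 ≈ 2.492 → |2.492 − 2.414| = 0.078
III: 1988/828 ≈ 2.401 → |2.401 − 2.414| = 0.013

III, II, I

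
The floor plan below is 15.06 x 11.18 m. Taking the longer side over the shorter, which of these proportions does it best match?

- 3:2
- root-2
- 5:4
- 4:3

4:3

Ratio = 15.06 / 11.18 ≈ 1.347.
Distances: 3:2 1.500 (Δ 0.153); root-2 1.414 (Δ 0.067); 5:4 1.250 (Δ 0.097); 4:3 1.333 (Δ 0.014).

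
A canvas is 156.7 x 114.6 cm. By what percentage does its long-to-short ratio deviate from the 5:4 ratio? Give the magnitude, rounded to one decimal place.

Ratio = 156.7 / 114.6 ≈ 1.3674.
Ideal 5:4 = 1.2500. |1.3674 − 1.2500| / 1.2500 ≈ 9.39% → 9.4%.

9.4%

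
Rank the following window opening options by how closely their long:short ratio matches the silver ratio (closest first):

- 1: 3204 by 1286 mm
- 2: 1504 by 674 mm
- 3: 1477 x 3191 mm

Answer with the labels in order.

1, 2, 3

Ratios: 1 = 3204 / 1286 ≈ 2.491; 2 = 1504 / 674 ≈ 2.231; 3 = 3191 / 1477 ≈ 2.160.
|Δ from 2.414|: 1 0.077; 2 0.183; 3 0.254.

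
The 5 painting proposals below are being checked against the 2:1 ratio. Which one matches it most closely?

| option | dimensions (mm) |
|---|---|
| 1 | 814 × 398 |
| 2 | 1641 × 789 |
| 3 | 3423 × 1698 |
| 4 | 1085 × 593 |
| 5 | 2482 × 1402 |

3

Target 2:1 ≈ 2.000.
1: 2.045 (Δ0.045)  2: 2.080 (Δ0.080)  3: 2.016 (Δ0.016)  4: 1.830 (Δ0.170)  5: 1.770 (Δ0.230)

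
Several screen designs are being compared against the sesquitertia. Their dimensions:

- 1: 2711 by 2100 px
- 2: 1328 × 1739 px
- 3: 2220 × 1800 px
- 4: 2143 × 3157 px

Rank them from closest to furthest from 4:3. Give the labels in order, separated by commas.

Ratios: 1 = 2711 / 2100 ≈ 1.291; 2 = 1739 / 1328 ≈ 1.309; 3 = 2220 / 1800 ≈ 1.233; 4 = 3157 / 2143 ≈ 1.473.
|Δ from 1.333|: 1 0.042; 2 0.024; 3 0.100; 4 0.140.

2, 1, 3, 4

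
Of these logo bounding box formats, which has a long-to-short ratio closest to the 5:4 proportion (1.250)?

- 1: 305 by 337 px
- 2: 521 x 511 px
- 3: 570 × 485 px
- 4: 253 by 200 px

4

Target 5:4 ≈ 1.250.
1: 1.105 (Δ0.145)  2: 1.020 (Δ0.230)  3: 1.175 (Δ0.075)  4: 1.265 (Δ0.015)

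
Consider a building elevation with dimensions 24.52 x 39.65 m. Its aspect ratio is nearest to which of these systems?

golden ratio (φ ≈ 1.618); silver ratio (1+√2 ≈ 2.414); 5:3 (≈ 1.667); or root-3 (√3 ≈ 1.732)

Ratio = 39.65 / 24.52 ≈ 1.617.
Distances: golden ratio 1.618 (Δ 0.001); silver ratio 2.414 (Δ 0.797); 5:3 1.667 (Δ 0.050); root-3 1.732 (Δ 0.115).

golden ratio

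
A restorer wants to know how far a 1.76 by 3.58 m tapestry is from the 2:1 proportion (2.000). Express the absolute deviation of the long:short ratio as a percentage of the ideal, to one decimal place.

Ratio = 3.58 / 1.76 ≈ 2.0341.
Ideal 2:1 = 2.0000. |2.0341 − 2.0000| / 2.0000 ≈ 1.71% → 1.7%.

1.7%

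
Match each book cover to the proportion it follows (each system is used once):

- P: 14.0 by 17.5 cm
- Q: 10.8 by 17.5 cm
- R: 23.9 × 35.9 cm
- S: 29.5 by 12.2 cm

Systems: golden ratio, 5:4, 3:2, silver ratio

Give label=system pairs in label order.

Ratios: P ≈ 1.250; Q ≈ 1.620; R ≈ 1.502; S ≈ 2.418.
Targets: golden ratio ≈ 1.618; 5:4 ≈ 1.250; 3:2 ≈ 1.500; silver ratio ≈ 2.414.

P=5:4, Q=golden ratio, R=3:2, S=silver ratio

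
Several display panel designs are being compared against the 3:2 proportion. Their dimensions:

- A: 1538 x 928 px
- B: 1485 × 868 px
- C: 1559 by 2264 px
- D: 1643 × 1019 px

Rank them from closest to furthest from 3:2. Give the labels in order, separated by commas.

Ratios: A = 1538 / 928 ≈ 1.657; B = 1485 / 868 ≈ 1.711; C = 2264 / 1559 ≈ 1.452; D = 1643 / 1019 ≈ 1.612.
|Δ from 1.500|: A 0.157; B 0.211; C 0.048; D 0.112.

C, D, A, B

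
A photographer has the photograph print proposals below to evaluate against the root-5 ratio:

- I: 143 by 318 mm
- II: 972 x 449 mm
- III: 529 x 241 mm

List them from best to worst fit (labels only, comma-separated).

Ratios: I = 318 / 143 ≈ 2.224; II = 972 / 449 ≈ 2.165; III = 529 / 241 ≈ 2.195.
|Δ from 2.236|: I 0.012; II 0.071; III 0.041.

I, III, II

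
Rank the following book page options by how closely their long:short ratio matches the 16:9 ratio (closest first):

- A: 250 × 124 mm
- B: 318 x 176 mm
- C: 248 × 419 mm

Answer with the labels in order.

Ratios: A = 250 / 124 ≈ 2.016; B = 318 / 176 ≈ 1.807; C = 419 / 248 ≈ 1.690.
|Δ from 1.778|: A 0.238; B 0.029; C 0.088.

B, C, A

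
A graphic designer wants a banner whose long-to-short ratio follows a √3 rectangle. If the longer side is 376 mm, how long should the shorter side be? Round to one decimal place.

217.1 mm

root-3 ≈ 1.73205.
Shorter side = 376 ÷ 1.73205 ≈ 217.084 → 217.1 mm.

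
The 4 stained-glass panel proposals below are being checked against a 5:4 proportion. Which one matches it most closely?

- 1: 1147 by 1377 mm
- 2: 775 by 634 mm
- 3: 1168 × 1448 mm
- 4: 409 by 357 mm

3

Ratios (long/short): 1 ≈ 1.201; 2 ≈ 1.222; 3 ≈ 1.240; 4 ≈ 1.146.
5:4 ≈ 1.250; option 3 is nearest (Δ 0.010).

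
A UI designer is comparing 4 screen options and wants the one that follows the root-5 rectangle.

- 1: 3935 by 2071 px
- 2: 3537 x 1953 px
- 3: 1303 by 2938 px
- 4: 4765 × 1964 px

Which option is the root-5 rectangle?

3

Target root-5 ≈ 2.236.
1: 1.900 (Δ0.336)  2: 1.811 (Δ0.425)  3: 2.255 (Δ0.019)  4: 2.426 (Δ0.190)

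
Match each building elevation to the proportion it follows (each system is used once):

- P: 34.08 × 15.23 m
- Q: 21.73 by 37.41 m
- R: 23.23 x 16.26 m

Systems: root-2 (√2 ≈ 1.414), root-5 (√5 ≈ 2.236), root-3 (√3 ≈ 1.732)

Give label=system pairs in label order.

P=root-5, Q=root-3, R=root-2

P = 34.08/15.23 ≈ 2.238 → root-5 (2.236)
Q = 37.41/21.73 ≈ 1.722 → root-3 (1.732)
R = 23.23/16.26 ≈ 1.429 → root-2 (1.414)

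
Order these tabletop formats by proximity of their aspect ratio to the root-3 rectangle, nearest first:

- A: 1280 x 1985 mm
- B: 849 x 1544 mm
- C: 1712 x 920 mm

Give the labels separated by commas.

A: 1985/1280 ≈ 1.551 → |1.551 − 1.732| = 0.181
B: 1544/849 ≈ 1.819 → |1.819 − 1.732| = 0.087
C: 1712/920 ≈ 1.861 → |1.861 − 1.732| = 0.129

B, C, A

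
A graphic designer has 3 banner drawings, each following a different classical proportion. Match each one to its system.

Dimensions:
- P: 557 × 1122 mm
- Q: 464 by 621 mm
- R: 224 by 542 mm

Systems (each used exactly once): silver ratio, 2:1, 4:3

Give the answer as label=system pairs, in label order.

P=2:1, Q=4:3, R=silver ratio

Ratios: P ≈ 2.014; Q ≈ 1.338; R ≈ 2.420.
Targets: silver ratio ≈ 2.414; 2:1 ≈ 2.000; 4:3 ≈ 1.333.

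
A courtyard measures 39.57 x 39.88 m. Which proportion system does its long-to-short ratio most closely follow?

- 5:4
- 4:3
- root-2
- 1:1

1:1

Ratio = 39.88 / 39.57 ≈ 1.008.
Distances: 5:4 1.250 (Δ 0.242); 4:3 1.333 (Δ 0.325); root-2 1.414 (Δ 0.406); 1:1 1.000 (Δ 0.008).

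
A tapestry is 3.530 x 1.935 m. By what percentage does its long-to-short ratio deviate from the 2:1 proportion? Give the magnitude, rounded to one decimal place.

8.8%

Ratio = 3.530 / 1.935 ≈ 1.8243.
Ideal 2:1 = 2.0000. |1.8243 − 2.0000| / 2.0000 ≈ 8.78% → 8.8%.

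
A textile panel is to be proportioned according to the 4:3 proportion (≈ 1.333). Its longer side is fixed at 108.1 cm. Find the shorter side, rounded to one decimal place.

81.1 cm

4:3 ≈ 1.33333.
Shorter side = 108.1 ÷ 1.33333 ≈ 81.075 → 81.1 cm.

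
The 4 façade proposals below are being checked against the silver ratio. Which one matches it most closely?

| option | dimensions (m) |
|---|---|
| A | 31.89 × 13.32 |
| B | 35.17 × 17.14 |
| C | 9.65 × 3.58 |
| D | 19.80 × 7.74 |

Ratios (long/short): A ≈ 2.394; B ≈ 2.052; C ≈ 2.696; D ≈ 2.558.
silver ratio ≈ 2.414; option A is nearest (Δ 0.020).

A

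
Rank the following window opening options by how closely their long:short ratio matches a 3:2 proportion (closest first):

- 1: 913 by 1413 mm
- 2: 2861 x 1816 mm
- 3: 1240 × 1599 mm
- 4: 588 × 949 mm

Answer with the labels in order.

1, 2, 4, 3

1: 1413/913 ≈ 1.548 → |1.548 − 1.500| = 0.048
2: 2861/1816 ≈ 1.575 → |1.575 − 1.500| = 0.075
3: 1599/1240 ≈ 1.290 → |1.290 − 1.500| = 0.210
4: 949/588 ≈ 1.614 → |1.614 − 1.500| = 0.114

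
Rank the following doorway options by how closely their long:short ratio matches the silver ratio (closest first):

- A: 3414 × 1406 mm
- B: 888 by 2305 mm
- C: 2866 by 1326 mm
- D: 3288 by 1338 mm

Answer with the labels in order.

A: 3414/1406 ≈ 2.428 → |2.428 − 2.414| = 0.014
B: 2305/888 ≈ 2.596 → |2.596 − 2.414| = 0.182
C: 2866/1326 ≈ 2.161 → |2.161 − 2.414| = 0.253
D: 3288/1338 ≈ 2.457 → |2.457 − 2.414| = 0.043

A, D, B, C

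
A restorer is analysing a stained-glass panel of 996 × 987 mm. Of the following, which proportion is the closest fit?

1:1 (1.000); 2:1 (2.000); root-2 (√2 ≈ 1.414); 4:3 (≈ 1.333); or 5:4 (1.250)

1:1

Ratio = 996 / 987 ≈ 1.009.
Distances: 1:1 1.000 (Δ 0.009); 2:1 2.000 (Δ 0.991); root-2 1.414 (Δ 0.405); 4:3 1.333 (Δ 0.324); 5:4 1.250 (Δ 0.241).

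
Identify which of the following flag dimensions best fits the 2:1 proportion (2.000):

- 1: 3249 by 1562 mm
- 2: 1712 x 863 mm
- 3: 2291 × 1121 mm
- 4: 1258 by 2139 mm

Target 2:1 ≈ 2.000.
1: 2.080 (Δ0.080)  2: 1.984 (Δ0.016)  3: 2.044 (Δ0.044)  4: 1.700 (Δ0.300)

2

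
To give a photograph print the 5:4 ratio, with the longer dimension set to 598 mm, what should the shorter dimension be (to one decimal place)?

478.4 mm

5:4 = 1.25000.
Shorter side = 598 ÷ 1.25000 ≈ 478.400 → 478.4 mm.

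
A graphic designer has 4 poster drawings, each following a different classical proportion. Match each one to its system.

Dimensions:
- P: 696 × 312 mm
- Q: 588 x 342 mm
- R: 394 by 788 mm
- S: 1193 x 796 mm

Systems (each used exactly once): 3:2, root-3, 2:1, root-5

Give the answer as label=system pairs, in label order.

P=root-5, Q=root-3, R=2:1, S=3:2

Ratios: P ≈ 2.231; Q ≈ 1.719; R ≈ 2.000; S ≈ 1.499.
Targets: 3:2 ≈ 1.500; root-3 ≈ 1.732; 2:1 ≈ 2.000; root-5 ≈ 2.236.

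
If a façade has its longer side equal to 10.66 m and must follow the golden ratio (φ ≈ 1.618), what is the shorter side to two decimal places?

6.59 m

golden ratio ≈ 1.61803.
Shorter side = 10.66 ÷ 1.61803 ≈ 6.5883 → 6.59 m.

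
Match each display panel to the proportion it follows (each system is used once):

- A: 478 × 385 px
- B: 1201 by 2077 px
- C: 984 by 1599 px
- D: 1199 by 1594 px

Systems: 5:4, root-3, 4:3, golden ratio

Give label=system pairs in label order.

A=5:4, B=root-3, C=golden ratio, D=4:3

Ratios: A ≈ 1.242; B ≈ 1.729; C ≈ 1.625; D ≈ 1.329.
Targets: 5:4 ≈ 1.250; root-3 ≈ 1.732; 4:3 ≈ 1.333; golden ratio ≈ 1.618.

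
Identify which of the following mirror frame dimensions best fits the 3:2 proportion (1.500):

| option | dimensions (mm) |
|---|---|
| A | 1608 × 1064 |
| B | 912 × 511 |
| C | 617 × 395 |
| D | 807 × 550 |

Ratios (long/short): A ≈ 1.511; B ≈ 1.785; C ≈ 1.562; D ≈ 1.467.
3:2 ≈ 1.500; option A is nearest (Δ 0.011).

A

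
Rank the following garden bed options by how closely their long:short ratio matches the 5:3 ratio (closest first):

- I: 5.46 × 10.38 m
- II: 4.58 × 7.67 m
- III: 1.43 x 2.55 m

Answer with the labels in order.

Ratios: I = 10.38 / 5.46 ≈ 1.901; II = 7.67 / 4.58 ≈ 1.675; III = 2.55 / 1.43 ≈ 1.783.
|Δ from 1.667|: I 0.234; II 0.008; III 0.116.

II, III, I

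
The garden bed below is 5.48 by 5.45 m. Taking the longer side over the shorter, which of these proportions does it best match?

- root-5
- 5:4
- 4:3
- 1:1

Ratio = 5.48 / 5.45 ≈ 1.006.
Distances: root-5 2.236 (Δ 1.230); 5:4 1.250 (Δ 0.244); 4:3 1.333 (Δ 0.327); 1:1 1.000 (Δ 0.006).

1:1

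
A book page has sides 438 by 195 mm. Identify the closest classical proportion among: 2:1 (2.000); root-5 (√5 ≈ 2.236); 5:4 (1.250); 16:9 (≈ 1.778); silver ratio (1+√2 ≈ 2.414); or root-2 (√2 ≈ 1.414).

root-5

Ratio = 438 / 195 ≈ 2.246.
Distances: 2:1 2.000 (Δ 0.246); root-5 2.236 (Δ 0.010); 5:4 1.250 (Δ 0.996); 16:9 1.778 (Δ 0.468); silver ratio 2.414 (Δ 0.168); root-2 1.414 (Δ 0.832).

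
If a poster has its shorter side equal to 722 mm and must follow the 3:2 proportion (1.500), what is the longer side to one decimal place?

3:2 = 1.50000.
Longer side = 722 × 1.50000 ≈ 1083.000 → 1083.0 mm.

1083.0 mm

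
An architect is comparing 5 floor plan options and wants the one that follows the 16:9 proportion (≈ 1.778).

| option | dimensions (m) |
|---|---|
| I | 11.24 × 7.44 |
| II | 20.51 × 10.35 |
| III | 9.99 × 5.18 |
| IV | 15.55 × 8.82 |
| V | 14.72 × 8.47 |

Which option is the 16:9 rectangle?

Ratios (long/short): I ≈ 1.511; II ≈ 1.982; III ≈ 1.929; IV ≈ 1.763; V ≈ 1.738.
16:9 ≈ 1.778; option IV is nearest (Δ 0.015).

IV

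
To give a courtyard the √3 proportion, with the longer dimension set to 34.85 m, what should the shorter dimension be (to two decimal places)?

root-3 ≈ 1.73205.
Shorter side = 34.85 ÷ 1.73205 ≈ 20.1207 → 20.12 m.

20.12 m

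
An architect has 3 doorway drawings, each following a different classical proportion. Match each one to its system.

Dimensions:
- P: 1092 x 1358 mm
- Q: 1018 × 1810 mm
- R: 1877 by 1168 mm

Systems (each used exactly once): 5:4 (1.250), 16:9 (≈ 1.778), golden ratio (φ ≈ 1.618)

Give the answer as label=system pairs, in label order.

P=5:4, Q=16:9, R=golden ratio

P = 1358/1092 ≈ 1.244 → 5:4 (1.250)
Q = 1810/1018 ≈ 1.778 → 16:9 (1.778)
R = 1877/1168 ≈ 1.607 → golden ratio (1.618)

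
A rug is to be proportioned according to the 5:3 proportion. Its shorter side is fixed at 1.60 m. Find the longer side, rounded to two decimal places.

2.67 m

5:3 ≈ 1.66667.
Longer side = 1.60 × 1.66667 ≈ 2.6667 → 2.67 m.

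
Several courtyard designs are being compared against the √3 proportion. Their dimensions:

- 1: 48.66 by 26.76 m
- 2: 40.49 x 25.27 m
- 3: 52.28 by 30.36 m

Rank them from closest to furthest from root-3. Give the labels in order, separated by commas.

Ratios: 1 = 48.66 / 26.76 ≈ 1.818; 2 = 40.49 / 25.27 ≈ 1.602; 3 = 52.28 / 30.36 ≈ 1.722.
|Δ from 1.732|: 1 0.086; 2 0.130; 3 0.010.

3, 1, 2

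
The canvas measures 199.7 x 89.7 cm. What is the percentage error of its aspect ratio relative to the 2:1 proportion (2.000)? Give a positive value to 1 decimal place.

Ratio = 199.7 / 89.7 ≈ 2.2263.
Ideal 2:1 = 2.0000. |2.2263 − 2.0000| / 2.0000 ≈ 11.32% → 11.3%.

11.3%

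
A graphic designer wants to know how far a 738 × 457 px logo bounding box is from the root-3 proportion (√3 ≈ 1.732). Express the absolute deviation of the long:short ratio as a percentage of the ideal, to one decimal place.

Ratio = 738 / 457 ≈ 1.6149.
Ideal root-3 ≈ 1.7321. |1.6149 − 1.7321| / 1.7321 ≈ 6.77% → 6.8%.

6.8%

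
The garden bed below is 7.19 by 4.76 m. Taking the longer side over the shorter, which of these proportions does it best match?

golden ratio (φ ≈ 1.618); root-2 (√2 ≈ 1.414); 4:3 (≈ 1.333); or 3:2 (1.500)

3:2

7.19/4.76 ≈ 1.511. Nearest candidates are 3:2 (1.500, off by 0.011) and root-2 (1.414, off by 0.097).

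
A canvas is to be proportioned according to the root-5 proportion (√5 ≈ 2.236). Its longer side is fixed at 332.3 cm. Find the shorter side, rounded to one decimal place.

root-5 ≈ 2.23607.
Shorter side = 332.3 ÷ 2.23607 ≈ 148.609 → 148.6 cm.

148.6 cm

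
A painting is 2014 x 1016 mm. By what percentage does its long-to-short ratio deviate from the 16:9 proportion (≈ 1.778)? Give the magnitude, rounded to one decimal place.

Ratio = 2014 / 1016 ≈ 1.9823.
Ideal 16:9 ≈ 1.7778. |1.9823 − 1.7778| / 1.7778 ≈ 11.50% → 11.5%.

11.5%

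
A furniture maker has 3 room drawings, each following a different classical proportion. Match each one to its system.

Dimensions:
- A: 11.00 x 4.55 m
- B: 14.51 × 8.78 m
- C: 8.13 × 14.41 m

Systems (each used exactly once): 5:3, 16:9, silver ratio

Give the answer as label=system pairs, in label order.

A=silver ratio, B=5:3, C=16:9

Ratios: A ≈ 2.418; B ≈ 1.653; C ≈ 1.772.
Targets: 5:3 ≈ 1.667; 16:9 ≈ 1.778; silver ratio ≈ 2.414.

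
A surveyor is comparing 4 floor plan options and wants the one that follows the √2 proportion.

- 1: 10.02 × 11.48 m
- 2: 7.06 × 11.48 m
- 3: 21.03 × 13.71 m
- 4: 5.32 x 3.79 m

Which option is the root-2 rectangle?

4

Ratios (long/short): 1 ≈ 1.146; 2 ≈ 1.626; 3 ≈ 1.534; 4 ≈ 1.404.
root-2 ≈ 1.414; option 4 is nearest (Δ 0.010).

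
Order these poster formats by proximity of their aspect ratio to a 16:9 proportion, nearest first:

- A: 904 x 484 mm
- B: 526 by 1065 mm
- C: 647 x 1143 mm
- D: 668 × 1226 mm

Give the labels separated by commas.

C, D, A, B

A: 904/484 ≈ 1.868 → |1.868 − 1.778| = 0.090
B: 1065/526 ≈ 2.025 → |2.025 − 1.778| = 0.247
C: 1143/647 ≈ 1.767 → |1.767 − 1.778| = 0.011
D: 1226/668 ≈ 1.835 → |1.835 − 1.778| = 0.057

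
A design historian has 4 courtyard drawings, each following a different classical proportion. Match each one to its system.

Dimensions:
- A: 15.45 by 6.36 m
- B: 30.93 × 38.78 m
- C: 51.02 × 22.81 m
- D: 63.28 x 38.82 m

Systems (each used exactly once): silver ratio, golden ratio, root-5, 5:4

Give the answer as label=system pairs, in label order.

A=silver ratio, B=5:4, C=root-5, D=golden ratio

Ratios: A ≈ 2.429; B ≈ 1.254; C ≈ 2.237; D ≈ 1.630.
Targets: silver ratio ≈ 2.414; golden ratio ≈ 1.618; root-5 ≈ 2.236; 5:4 ≈ 1.250.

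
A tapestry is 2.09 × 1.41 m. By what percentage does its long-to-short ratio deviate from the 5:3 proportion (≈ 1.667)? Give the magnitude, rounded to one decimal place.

11.1%

Ratio = 2.09 / 1.41 ≈ 1.4823.
Ideal 5:3 ≈ 1.6667. |1.4823 − 1.6667| / 1.6667 ≈ 11.06% → 11.1%.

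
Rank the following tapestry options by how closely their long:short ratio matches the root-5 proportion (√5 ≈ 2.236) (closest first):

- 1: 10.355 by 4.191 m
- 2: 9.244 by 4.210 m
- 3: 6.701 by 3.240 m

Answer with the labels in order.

2, 3, 1

1: 10.355/4.191 ≈ 2.471 → |2.471 − 2.236| = 0.235
2: 9.244/4.210 ≈ 2.196 → |2.196 − 2.236| = 0.040
3: 6.701/3.240 ≈ 2.068 → |2.068 − 2.236| = 0.168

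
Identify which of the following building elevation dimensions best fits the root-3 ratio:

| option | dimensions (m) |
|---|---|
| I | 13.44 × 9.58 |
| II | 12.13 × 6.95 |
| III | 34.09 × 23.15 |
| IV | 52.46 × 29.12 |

Target root-3 ≈ 1.732.
I: 1.403 (Δ0.329)  II: 1.745 (Δ0.013)  III: 1.473 (Δ0.259)  IV: 1.802 (Δ0.070)

II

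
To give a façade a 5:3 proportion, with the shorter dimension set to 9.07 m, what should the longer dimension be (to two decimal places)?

5:3 ≈ 1.66667.
Longer side = 9.07 × 1.66667 ≈ 15.1167 → 15.12 m.

15.12 m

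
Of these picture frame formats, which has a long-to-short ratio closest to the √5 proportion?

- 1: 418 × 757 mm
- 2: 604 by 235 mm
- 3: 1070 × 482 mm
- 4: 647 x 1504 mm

3

Ratios (long/short): 1 ≈ 1.811; 2 ≈ 2.570; 3 ≈ 2.220; 4 ≈ 2.325.
root-5 ≈ 2.236; option 3 is nearest (Δ 0.016).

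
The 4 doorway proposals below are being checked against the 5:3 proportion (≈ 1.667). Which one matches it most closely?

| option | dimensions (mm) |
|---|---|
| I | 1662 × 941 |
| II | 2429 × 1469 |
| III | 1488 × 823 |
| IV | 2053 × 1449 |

II

Target 5:3 ≈ 1.667.
I: 1.766 (Δ0.099)  II: 1.654 (Δ0.013)  III: 1.808 (Δ0.141)  IV: 1.417 (Δ0.250)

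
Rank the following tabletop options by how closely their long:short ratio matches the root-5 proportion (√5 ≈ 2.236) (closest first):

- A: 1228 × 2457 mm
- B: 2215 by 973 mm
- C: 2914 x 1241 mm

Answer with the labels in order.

Ratios: A = 2457 / 1228 ≈ 2.001; B = 2215 / 973 ≈ 2.276; C = 2914 / 1241 ≈ 2.348.
|Δ from 2.236|: A 0.235; B 0.040; C 0.112.

B, C, A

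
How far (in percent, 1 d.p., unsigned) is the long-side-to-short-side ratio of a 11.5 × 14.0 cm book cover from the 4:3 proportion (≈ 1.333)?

Ratio = 14.0 / 11.5 ≈ 1.2174.
Ideal 4:3 ≈ 1.3333. |1.2174 − 1.3333| / 1.3333 ≈ 8.69% → 8.7%.

8.7%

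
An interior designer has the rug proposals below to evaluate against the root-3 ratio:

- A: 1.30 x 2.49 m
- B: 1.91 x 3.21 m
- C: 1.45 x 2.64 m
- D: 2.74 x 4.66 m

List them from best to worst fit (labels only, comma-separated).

Ratios: A = 2.49 / 1.30 ≈ 1.915; B = 3.21 / 1.91 ≈ 1.681; C = 2.64 / 1.45 ≈ 1.821; D = 4.66 / 2.74 ≈ 1.701.
|Δ from 1.732|: A 0.183; B 0.051; C 0.089; D 0.031.

D, B, C, A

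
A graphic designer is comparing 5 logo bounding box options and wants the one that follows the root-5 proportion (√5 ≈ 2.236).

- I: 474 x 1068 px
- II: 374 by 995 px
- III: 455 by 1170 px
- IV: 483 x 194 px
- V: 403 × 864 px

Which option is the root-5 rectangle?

I

Target root-5 ≈ 2.236.
I: 2.253 (Δ0.017)  II: 2.660 (Δ0.424)  III: 2.571 (Δ0.335)  IV: 2.490 (Δ0.254)  V: 2.144 (Δ0.092)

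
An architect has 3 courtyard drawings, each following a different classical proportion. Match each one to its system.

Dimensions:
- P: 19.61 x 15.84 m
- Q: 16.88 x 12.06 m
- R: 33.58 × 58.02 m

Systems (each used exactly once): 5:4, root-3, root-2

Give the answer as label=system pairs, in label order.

P = 19.61/15.84 ≈ 1.238 → 5:4 (1.250)
Q = 16.88/12.06 ≈ 1.400 → root-2 (1.414)
R = 58.02/33.58 ≈ 1.728 → root-3 (1.732)

P=5:4, Q=root-2, R=root-3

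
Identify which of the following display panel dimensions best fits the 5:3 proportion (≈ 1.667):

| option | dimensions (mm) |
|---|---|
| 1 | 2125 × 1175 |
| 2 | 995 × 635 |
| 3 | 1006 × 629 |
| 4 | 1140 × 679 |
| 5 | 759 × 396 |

4

Ratios (long/short): 1 ≈ 1.809; 2 ≈ 1.567; 3 ≈ 1.599; 4 ≈ 1.679; 5 ≈ 1.917.
5:3 ≈ 1.667; option 4 is nearest (Δ 0.012).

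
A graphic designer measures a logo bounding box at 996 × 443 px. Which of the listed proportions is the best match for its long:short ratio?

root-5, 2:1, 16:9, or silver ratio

root-5

996/443 ≈ 2.248. Nearest candidates are root-5 (2.236, off by 0.012) and silver ratio (2.414, off by 0.166).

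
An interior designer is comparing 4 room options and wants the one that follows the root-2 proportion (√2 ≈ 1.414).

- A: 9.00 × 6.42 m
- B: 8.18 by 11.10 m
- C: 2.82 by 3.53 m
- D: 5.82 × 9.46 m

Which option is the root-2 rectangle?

A

Target root-2 ≈ 1.414.
A: 1.402 (Δ0.012)  B: 1.357 (Δ0.057)  C: 1.252 (Δ0.162)  D: 1.625 (Δ0.211)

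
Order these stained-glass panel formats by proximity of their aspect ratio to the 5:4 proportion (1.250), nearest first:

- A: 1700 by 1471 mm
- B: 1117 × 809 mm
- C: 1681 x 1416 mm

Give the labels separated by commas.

Ratios: A = 1700 / 1471 ≈ 1.156; B = 1117 / 809 ≈ 1.381; C = 1681 / 1416 ≈ 1.187.
|Δ from 1.250|: A 0.094; B 0.131; C 0.063.

C, A, B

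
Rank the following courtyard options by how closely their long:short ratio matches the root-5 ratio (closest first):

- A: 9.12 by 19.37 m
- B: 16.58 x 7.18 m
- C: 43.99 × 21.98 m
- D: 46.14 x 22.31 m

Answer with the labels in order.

B, A, D, C

Ratios: A = 19.37 / 9.12 ≈ 2.124; B = 16.58 / 7.18 ≈ 2.309; C = 43.99 / 21.98 ≈ 2.001; D = 46.14 / 22.31 ≈ 2.068.
|Δ from 2.236|: A 0.112; B 0.073; C 0.235; D 0.168.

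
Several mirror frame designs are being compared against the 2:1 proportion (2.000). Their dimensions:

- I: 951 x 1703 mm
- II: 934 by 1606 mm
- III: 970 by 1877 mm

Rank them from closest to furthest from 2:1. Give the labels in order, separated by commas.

Ratios: I = 1703 / 951 ≈ 1.791; II = 1606 / 934 ≈ 1.719; III = 1877 / 970 ≈ 1.935.
|Δ from 2.000|: I 0.209; II 0.281; III 0.065.

III, I, II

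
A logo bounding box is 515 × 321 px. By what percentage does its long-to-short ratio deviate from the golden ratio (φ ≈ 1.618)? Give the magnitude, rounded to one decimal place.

0.8%

Ratio = 515 / 321 ≈ 1.6044.
Ideal golden ratio ≈ 1.6180. |1.6044 − 1.6180| / 1.6180 ≈ 0.84% → 0.8%.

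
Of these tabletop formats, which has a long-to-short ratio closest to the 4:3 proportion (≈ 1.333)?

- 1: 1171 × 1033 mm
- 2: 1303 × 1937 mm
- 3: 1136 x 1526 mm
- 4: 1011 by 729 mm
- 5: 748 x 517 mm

Ratios (long/short): 1 ≈ 1.134; 2 ≈ 1.487; 3 ≈ 1.343; 4 ≈ 1.387; 5 ≈ 1.447.
4:3 ≈ 1.333; option 3 is nearest (Δ 0.010).

3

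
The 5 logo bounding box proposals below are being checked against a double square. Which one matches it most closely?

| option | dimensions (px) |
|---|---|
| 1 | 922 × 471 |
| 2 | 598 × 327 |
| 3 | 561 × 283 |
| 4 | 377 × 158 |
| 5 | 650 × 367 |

3

Ratios (long/short): 1 ≈ 1.958; 2 ≈ 1.829; 3 ≈ 1.982; 4 ≈ 2.386; 5 ≈ 1.771.
2:1 ≈ 2.000; option 3 is nearest (Δ 0.018).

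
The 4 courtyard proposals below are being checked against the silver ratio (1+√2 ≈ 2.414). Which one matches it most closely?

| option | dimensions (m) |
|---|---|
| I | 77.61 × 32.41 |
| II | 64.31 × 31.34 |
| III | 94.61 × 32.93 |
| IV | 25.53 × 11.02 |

Ratios (long/short): I ≈ 2.395; II ≈ 2.052; III ≈ 2.873; IV ≈ 2.317.
silver ratio ≈ 2.414; option I is nearest (Δ 0.019).

I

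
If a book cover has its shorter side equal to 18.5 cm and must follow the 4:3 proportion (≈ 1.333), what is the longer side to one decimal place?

24.7 cm

4:3 ≈ 1.33333.
Longer side = 18.5 × 1.33333 ≈ 24.667 → 24.7 cm.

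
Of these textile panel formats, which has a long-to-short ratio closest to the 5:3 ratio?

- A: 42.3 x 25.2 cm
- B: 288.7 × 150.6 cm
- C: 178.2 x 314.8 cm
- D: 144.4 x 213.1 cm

Ratios (long/short): A ≈ 1.679; B ≈ 1.917; C ≈ 1.767; D ≈ 1.476.
5:3 ≈ 1.667; option A is nearest (Δ 0.012).

A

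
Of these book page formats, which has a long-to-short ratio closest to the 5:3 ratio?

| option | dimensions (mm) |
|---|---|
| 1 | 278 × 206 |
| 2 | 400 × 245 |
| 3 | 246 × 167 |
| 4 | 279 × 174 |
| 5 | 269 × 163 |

5

Target 5:3 ≈ 1.667.
1: 1.350 (Δ0.317)  2: 1.633 (Δ0.034)  3: 1.473 (Δ0.194)  4: 1.603 (Δ0.064)  5: 1.650 (Δ0.017)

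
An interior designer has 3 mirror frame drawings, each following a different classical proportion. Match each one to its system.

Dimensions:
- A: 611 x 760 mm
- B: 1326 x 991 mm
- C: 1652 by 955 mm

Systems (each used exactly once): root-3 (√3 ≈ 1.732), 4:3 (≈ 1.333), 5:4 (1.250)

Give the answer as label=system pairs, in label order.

A = 760/611 ≈ 1.244 → 5:4 (1.250)
B = 1326/991 ≈ 1.338 → 4:3 (1.333)
C = 1652/955 ≈ 1.730 → root-3 (1.732)

A=5:4, B=4:3, C=root-3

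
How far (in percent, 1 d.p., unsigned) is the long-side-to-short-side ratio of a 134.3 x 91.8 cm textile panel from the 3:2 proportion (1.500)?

Ratio = 134.3 / 91.8 ≈ 1.4630.
Ideal 3:2 = 1.5000. |1.4630 − 1.5000| / 1.5000 ≈ 2.47% → 2.5%.

2.5%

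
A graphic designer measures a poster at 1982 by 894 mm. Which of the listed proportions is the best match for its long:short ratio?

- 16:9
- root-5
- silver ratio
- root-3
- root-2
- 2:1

root-5

1982/894 ≈ 2.217. Nearest candidates are root-5 (2.236, off by 0.019) and silver ratio (2.414, off by 0.197).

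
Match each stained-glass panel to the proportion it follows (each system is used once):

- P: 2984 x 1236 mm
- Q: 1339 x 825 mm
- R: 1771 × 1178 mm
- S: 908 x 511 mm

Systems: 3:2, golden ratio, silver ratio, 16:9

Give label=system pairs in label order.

P=silver ratio, Q=golden ratio, R=3:2, S=16:9

Ratios: P ≈ 2.414; Q ≈ 1.623; R ≈ 1.503; S ≈ 1.777.
Targets: 3:2 ≈ 1.500; golden ratio ≈ 1.618; silver ratio ≈ 2.414; 16:9 ≈ 1.778.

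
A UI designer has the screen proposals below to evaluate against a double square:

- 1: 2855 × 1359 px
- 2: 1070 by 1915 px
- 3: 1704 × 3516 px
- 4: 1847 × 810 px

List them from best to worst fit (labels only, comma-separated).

3, 1, 2, 4

Ratios: 1 = 2855 / 1359 ≈ 2.101; 2 = 1915 / 1070 ≈ 1.790; 3 = 3516 / 1704 ≈ 2.063; 4 = 1847 / 810 ≈ 2.280.
|Δ from 2.000|: 1 0.101; 2 0.210; 3 0.063; 4 0.280.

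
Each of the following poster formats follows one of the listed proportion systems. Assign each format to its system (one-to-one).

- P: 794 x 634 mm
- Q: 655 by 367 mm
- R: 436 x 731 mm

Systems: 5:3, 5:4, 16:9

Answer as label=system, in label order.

P=5:4, Q=16:9, R=5:3

Ratios: P ≈ 1.252; Q ≈ 1.785; R ≈ 1.677.
Targets: 5:3 ≈ 1.667; 5:4 ≈ 1.250; 16:9 ≈ 1.778.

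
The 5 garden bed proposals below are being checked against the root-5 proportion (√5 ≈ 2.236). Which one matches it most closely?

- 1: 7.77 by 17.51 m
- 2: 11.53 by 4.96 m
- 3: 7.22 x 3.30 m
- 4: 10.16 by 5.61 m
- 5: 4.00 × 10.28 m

1

Target root-5 ≈ 2.236.
1: 2.254 (Δ0.018)  2: 2.325 (Δ0.089)  3: 2.188 (Δ0.048)  4: 1.811 (Δ0.425)  5: 2.570 (Δ0.334)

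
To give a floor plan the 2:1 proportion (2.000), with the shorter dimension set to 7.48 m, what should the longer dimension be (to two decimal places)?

14.96 m

2:1 = 2.00000.
Longer side = 7.48 × 2.00000 ≈ 14.9600 → 14.96 m.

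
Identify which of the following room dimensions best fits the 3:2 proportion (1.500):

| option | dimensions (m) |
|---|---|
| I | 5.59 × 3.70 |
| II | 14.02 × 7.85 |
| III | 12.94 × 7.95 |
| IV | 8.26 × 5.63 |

Target 3:2 ≈ 1.500.
I: 1.511 (Δ0.011)  II: 1.786 (Δ0.286)  III: 1.628 (Δ0.128)  IV: 1.467 (Δ0.033)

I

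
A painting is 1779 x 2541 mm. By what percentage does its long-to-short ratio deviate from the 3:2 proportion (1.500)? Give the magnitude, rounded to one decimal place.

4.8%

Ratio = 2541 / 1779 ≈ 1.4283.
Ideal 3:2 = 1.5000. |1.4283 − 1.5000| / 1.5000 ≈ 4.78% → 4.8%.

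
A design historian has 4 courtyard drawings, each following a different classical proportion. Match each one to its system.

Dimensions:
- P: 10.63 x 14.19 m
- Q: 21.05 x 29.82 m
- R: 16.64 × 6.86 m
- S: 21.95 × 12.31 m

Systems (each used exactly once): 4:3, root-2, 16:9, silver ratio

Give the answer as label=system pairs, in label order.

P=4:3, Q=root-2, R=silver ratio, S=16:9

P = 14.19/10.63 ≈ 1.335 → 4:3 (1.333)
Q = 29.82/21.05 ≈ 1.417 → root-2 (1.414)
R = 16.64/6.86 ≈ 2.426 → silver ratio (2.414)
S = 21.95/12.31 ≈ 1.783 → 16:9 (1.778)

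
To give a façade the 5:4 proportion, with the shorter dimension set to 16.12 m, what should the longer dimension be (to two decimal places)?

20.15 m

5:4 = 1.25000.
Longer side = 16.12 × 1.25000 ≈ 20.1500 → 20.15 m.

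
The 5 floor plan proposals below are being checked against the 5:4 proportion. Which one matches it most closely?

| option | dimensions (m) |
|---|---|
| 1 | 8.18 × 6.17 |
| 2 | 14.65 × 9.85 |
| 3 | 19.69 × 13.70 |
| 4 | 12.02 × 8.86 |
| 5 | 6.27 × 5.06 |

5

Ratios (long/short): 1 ≈ 1.326; 2 ≈ 1.487; 3 ≈ 1.437; 4 ≈ 1.357; 5 ≈ 1.239.
5:4 ≈ 1.250; option 5 is nearest (Δ 0.011).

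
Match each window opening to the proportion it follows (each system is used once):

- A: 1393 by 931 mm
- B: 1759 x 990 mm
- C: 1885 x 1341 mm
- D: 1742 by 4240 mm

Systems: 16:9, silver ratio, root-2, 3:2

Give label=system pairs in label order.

A=3:2, B=16:9, C=root-2, D=silver ratio

A = 1393/931 ≈ 1.496 → 3:2 (1.500)
B = 1759/990 ≈ 1.777 → 16:9 (1.778)
C = 1885/1341 ≈ 1.406 → root-2 (1.414)
D = 4240/1742 ≈ 2.434 → silver ratio (2.414)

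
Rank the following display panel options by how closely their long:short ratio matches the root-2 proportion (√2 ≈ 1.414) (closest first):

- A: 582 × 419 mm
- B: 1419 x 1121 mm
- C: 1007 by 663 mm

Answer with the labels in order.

A: 582/419 ≈ 1.389 → |1.389 − 1.414| = 0.025
B: 1419/1121 ≈ 1.266 → |1.266 − 1.414| = 0.148
C: 1007/663 ≈ 1.519 → |1.519 − 1.414| = 0.105

A, C, B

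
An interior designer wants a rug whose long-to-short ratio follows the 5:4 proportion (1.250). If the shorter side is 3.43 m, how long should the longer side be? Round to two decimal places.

4.29 m

5:4 = 1.25000.
Longer side = 3.43 × 1.25000 ≈ 4.2875 → 4.29 m.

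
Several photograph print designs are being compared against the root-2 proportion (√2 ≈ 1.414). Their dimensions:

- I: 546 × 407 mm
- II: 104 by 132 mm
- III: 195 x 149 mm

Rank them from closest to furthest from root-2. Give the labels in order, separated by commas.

I, III, II

Ratios: I = 546 / 407 ≈ 1.342; II = 132 / 104 ≈ 1.269; III = 195 / 149 ≈ 1.309.
|Δ from 1.414|: I 0.072; II 0.145; III 0.105.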